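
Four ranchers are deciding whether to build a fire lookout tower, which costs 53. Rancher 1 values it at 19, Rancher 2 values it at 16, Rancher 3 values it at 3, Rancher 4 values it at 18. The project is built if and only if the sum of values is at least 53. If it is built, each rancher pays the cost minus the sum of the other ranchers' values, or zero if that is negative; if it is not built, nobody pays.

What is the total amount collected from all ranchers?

Total value 56 ≥ cost 53, so it is built.
Rancher 1: others sum to 37; max(0, 53 - 37) = 16.
Rancher 2: others sum to 40; max(0, 53 - 40) = 13.
Rancher 3: others sum to 53; max(0, 53 - 53) = 0.
Rancher 4: others sum to 38; max(0, 53 - 38) = 15.
Total collected = 16 + 13 + 0 + 15 = 44.

44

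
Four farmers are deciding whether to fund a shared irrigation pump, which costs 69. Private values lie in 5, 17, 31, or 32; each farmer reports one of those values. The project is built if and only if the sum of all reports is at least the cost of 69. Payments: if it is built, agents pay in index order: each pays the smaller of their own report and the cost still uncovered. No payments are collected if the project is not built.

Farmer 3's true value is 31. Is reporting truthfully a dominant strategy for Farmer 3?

Consider the case where Farmer 1 reports 5, Farmer 2 reports 17 and Farmer 4 reports 31.
Truthful report 31: project built, pays 31, utility 31 - 31 = 0.
Report 17 instead: project built, pays 17, utility 31 - 17 = 14.
Since 14 > 0, reporting 17 is strictly better here, so truthful reporting is not dominant.

No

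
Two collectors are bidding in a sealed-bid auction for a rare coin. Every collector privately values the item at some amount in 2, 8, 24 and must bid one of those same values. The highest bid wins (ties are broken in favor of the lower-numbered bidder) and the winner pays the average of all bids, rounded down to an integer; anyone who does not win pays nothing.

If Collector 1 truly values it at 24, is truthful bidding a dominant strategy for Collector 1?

No

Consider the case where Collector 2 bids 2.
Truthful bid 24: wins, pays 13, utility 24 - 13 = 11.
Bid 2 instead: wins, pays 2, utility 24 - 2 = 22.
Since 22 > 11, bidding 2 is strictly better here, so truthful bidding is not dominant.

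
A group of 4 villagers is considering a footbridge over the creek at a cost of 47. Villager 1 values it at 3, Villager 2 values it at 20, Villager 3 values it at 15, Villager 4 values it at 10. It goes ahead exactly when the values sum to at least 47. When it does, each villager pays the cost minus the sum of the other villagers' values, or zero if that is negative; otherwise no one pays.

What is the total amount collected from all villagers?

44

Total value 48 ≥ cost 47, so it is built.
Villager 1: others sum to 45; max(0, 47 - 45) = 2.
Villager 2: others sum to 28; max(0, 47 - 28) = 19.
Villager 3: others sum to 33; max(0, 47 - 33) = 14.
Villager 4: others sum to 38; max(0, 47 - 38) = 9.
Total collected = 2 + 19 + 14 + 9 = 44.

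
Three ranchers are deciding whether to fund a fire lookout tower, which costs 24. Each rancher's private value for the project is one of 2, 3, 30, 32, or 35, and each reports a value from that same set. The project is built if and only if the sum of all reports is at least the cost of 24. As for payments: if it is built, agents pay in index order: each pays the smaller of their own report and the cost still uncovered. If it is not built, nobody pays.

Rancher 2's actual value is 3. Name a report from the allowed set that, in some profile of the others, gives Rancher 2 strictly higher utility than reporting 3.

Suppose Rancher 1 reports 2 and Rancher 3 reports 30.
Report 3: project built, pays 3, utility 3 - 3 = 0.
Report 2: project built, pays 2, utility 3 - 2 = 1.
So reporting 2 beats truth here (1 > 0).

2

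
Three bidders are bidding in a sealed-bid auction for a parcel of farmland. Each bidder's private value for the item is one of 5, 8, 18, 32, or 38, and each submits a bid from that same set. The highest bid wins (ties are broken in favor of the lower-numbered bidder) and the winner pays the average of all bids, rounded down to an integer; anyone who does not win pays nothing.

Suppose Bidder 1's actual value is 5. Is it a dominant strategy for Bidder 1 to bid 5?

Check each profile of the others' bids and compare truth against every alternative bid.
Others bid (8, 8): truth gives 0, best alternative gives -3.
Others bid (5, 8): truth gives 0, best alternative gives -2.
Others bid (8, 5): truth gives 0, best alternative gives -2.
Others bid (5, 5): truth gives 0, best alternative gives -1.
Others bid (5, 18): truth gives 0, best alternative gives 0.
Others bid (5, 32): truth gives 0, best alternative gives 0.
(Remaining 19 profiles checked similarly; truth is weakly best in each.)
In every case the truthful bid is at least as good as any alternative, so it is a dominant strategy.

Yes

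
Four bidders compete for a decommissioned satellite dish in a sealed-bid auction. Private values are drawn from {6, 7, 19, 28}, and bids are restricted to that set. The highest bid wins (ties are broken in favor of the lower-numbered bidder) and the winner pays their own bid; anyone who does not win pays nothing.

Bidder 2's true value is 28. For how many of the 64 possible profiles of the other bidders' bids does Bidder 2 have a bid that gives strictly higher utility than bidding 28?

18

Others bid (6, 6, 6): truth gives 0; bid 7 gives 21 > 0. Violating.
Others bid (6, 6, 7): truth gives 0; bid 7 gives 21 > 0. Violating.
Others bid (6, 6, 19): truth gives 0; bid 19 gives 9 > 0. Violating.
Others bid (6, 7, 6): truth gives 0; bid 7 gives 21 > 0. Violating.
Others bid (6, 6, 28): truth gives 0; no alternative beats it.
Others bid (6, 7, 28): truth gives 0; no alternative beats it.
(Checking all 64 profiles: 18 have a profitable deviation, 46 do not.)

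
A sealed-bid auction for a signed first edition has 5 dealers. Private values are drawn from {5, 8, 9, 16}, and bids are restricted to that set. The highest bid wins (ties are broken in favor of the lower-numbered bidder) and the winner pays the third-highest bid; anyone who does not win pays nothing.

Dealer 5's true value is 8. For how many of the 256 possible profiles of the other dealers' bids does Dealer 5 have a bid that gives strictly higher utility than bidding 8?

Others bid (5, 5, 5, 8): truth gives 0; bid 9 gives 3 > 0. Violating.
Others bid (5, 5, 5, 9): truth gives 0; bid 16 gives 3 > 0. Violating.
Others bid (5, 5, 8, 5): truth gives 0; bid 9 gives 3 > 0. Violating.
Others bid (5, 5, 9, 5): truth gives 0; bid 16 gives 3 > 0. Violating.
Others bid (5, 5, 5, 5): truth gives 3; no alternative beats it.
Others bid (5, 5, 5, 16): truth gives 0; no alternative beats it.
(Checking all 256 profiles: 8 have a profitable deviation, 248 do not.)

8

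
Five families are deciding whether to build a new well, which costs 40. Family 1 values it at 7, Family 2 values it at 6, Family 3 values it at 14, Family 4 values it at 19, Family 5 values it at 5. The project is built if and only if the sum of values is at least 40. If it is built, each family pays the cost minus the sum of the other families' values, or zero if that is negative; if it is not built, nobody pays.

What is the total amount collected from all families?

Total value 51 ≥ cost 40, so it is built.
Family 1: others sum to 44; max(0, 40 - 44) = 0.
Family 2: others sum to 45; max(0, 40 - 45) = 0.
Family 3: others sum to 37; max(0, 40 - 37) = 3.
Family 4: others sum to 32; max(0, 40 - 32) = 8.
Family 5: others sum to 46; max(0, 40 - 46) = 0.
Total collected = 0 + 0 + 3 + 8 + 0 = 11.

11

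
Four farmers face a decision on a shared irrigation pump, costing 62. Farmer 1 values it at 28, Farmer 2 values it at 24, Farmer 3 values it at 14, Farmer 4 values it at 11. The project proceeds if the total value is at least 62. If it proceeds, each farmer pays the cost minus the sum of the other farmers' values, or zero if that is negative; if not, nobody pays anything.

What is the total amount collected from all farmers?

Total value 77 ≥ cost 62, so it is built.
Farmer 1: others sum to 49; max(0, 62 - 49) = 13.
Farmer 2: others sum to 53; max(0, 62 - 53) = 9.
Farmer 3: others sum to 63; max(0, 62 - 63) = 0.
Farmer 4: others sum to 66; max(0, 62 - 66) = 0.
Total collected = 13 + 9 + 0 + 0 = 22.

22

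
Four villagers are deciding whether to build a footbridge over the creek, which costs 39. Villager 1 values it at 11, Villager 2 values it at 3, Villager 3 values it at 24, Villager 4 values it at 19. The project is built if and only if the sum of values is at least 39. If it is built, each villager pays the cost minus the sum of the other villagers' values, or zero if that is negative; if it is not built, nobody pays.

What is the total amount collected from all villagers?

7

Total value 57 ≥ cost 39, so it is built.
Villager 1: others sum to 46; max(0, 39 - 46) = 0.
Villager 2: others sum to 54; max(0, 39 - 54) = 0.
Villager 3: others sum to 33; max(0, 39 - 33) = 6.
Villager 4: others sum to 38; max(0, 39 - 38) = 1.
Total collected = 0 + 0 + 6 + 1 = 7.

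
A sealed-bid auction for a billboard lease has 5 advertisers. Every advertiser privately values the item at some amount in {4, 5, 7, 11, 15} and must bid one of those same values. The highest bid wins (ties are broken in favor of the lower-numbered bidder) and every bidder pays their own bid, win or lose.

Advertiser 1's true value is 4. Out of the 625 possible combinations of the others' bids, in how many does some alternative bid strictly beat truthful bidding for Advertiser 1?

80

Others bid (4, 4, 4, 5): truth gives -4; bid 5 gives -1 > -4. Violating.
Others bid (4, 4, 4, 7): truth gives -4; bid 7 gives -3 > -4. Violating.
Others bid (4, 4, 5, 4): truth gives -4; bid 5 gives -1 > -4. Violating.
Others bid (4, 4, 5, 5): truth gives -4; bid 5 gives -1 > -4. Violating.
Others bid (4, 4, 4, 4): truth gives 0; no alternative beats it.
Others bid (4, 4, 4, 11): truth gives -4; no alternative beats it.
(Checking all 625 profiles: 80 have a profitable deviation, 545 do not.)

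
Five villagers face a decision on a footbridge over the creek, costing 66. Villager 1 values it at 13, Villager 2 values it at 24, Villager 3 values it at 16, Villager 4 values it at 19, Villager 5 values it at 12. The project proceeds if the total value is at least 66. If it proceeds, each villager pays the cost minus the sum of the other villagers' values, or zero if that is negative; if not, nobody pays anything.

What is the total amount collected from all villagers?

7

Total value 84 ≥ cost 66, so it is built.
Villager 1: others sum to 71; max(0, 66 - 71) = 0.
Villager 2: others sum to 60; max(0, 66 - 60) = 6.
Villager 3: others sum to 68; max(0, 66 - 68) = 0.
Villager 4: others sum to 65; max(0, 66 - 65) = 1.
Villager 5: others sum to 72; max(0, 66 - 72) = 0.
Total collected = 0 + 6 + 0 + 1 + 0 = 7.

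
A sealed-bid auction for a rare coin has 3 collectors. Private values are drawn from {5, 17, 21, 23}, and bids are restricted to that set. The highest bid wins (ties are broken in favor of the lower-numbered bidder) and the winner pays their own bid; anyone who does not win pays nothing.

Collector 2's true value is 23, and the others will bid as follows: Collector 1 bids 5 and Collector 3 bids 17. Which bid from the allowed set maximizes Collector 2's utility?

Bid 5: loses, pays 0, utility 0.
Bid 17: wins, pays 17, utility 23 - 17 = 6.
Bid 21: wins, pays 21, utility 23 - 21 = 2.
Bid 23: wins, pays 23, utility 23 - 23 = 0.
The best choice is 17 with utility 6.

17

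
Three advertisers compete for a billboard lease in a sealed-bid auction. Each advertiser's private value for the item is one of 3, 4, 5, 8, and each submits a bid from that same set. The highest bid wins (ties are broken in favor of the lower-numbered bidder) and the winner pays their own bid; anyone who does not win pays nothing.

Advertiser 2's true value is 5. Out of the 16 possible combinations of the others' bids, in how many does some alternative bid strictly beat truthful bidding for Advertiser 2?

Others bid (3, 3): truth gives 0; bid 4 gives 1 > 0. Violating.
Others bid (3, 4): truth gives 0; bid 4 gives 1 > 0. Violating.
Others bid (3, 5): truth gives 0; no alternative beats it.
Others bid (3, 8): truth gives 0; no alternative beats it.
(Checking all 16 profiles: 2 have a profitable deviation, 14 do not.)

2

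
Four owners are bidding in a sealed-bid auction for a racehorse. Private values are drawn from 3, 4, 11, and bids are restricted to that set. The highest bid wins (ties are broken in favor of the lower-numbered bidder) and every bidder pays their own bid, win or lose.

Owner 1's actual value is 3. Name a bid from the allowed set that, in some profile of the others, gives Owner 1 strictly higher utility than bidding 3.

Suppose Owner 2 bids 3, Owner 3 bids 3 and Owner 4 bids 4.
Bid 3: loses but pays 3, utility -3.
Bid 4: wins, pays 4, utility 3 - 4 = -1.
So bidding 4 beats truth here (-1 > -3).

4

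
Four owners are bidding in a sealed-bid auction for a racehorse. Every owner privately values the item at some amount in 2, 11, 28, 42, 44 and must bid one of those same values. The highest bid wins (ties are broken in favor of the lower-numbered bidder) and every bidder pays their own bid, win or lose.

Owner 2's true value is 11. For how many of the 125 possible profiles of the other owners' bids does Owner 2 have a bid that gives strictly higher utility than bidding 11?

Others bid (2, 2, 28): truth gives -11; bid 2 gives -2 > -11. Violating.
Others bid (2, 2, 42): truth gives -11; bid 2 gives -2 > -11. Violating.
Others bid (2, 2, 44): truth gives -11; bid 2 gives -2 > -11. Violating.
Others bid (2, 11, 28): truth gives -11; bid 2 gives -2 > -11. Violating.
Others bid (2, 2, 2): truth gives 0; no alternative beats it.
Others bid (2, 2, 11): truth gives 0; no alternative beats it.
(Checking all 125 profiles: 121 have a profitable deviation, 4 do not.)

121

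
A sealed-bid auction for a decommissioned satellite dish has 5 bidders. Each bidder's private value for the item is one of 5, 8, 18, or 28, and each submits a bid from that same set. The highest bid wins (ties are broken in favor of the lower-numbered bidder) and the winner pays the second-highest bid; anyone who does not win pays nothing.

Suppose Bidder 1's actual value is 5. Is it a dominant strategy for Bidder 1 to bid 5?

Yes

Check each profile of the others' bids and compare truth against every alternative bid.
Others bid (5, 5, 5, 8): truth gives 0, best alternative gives -3.
Others bid (5, 5, 8, 5): truth gives 0, best alternative gives -3.
Others bid (5, 5, 8, 8): truth gives 0, best alternative gives -3.
Others bid (5, 8, 5, 5): truth gives 0, best alternative gives -3.
Others bid (5, 8, 5, 8): truth gives 0, best alternative gives -3.
Others bid (5, 8, 8, 5): truth gives 0, best alternative gives -3.
(Remaining 250 profiles checked similarly; truth is weakly best in each.)
In every case the truthful bid is at least as good as any alternative, so it is a dominant strategy.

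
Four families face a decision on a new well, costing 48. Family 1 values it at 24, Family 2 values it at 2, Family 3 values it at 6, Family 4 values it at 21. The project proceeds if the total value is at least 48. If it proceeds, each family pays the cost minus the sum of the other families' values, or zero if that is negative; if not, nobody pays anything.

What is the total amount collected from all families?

Total value 53 ≥ cost 48, so it is built.
Family 1: others sum to 29; max(0, 48 - 29) = 19.
Family 2: others sum to 51; max(0, 48 - 51) = 0.
Family 3: others sum to 47; max(0, 48 - 47) = 1.
Family 4: others sum to 32; max(0, 48 - 32) = 16.
Total collected = 19 + 0 + 1 + 16 = 36.

36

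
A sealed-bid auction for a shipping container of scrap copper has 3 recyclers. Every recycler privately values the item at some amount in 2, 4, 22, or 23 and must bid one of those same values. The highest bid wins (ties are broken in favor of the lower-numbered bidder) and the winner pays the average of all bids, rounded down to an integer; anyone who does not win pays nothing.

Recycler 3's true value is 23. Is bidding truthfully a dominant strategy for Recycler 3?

No

Consider the case where Recycler 1 bids 2 and Recycler 2 bids 2.
Truthful bid 23: wins, pays 9, utility 23 - 9 = 14.
Bid 4 instead: wins, pays 2, utility 23 - 2 = 21.
Since 21 > 14, bidding 4 is strictly better here, so truthful bidding is not dominant.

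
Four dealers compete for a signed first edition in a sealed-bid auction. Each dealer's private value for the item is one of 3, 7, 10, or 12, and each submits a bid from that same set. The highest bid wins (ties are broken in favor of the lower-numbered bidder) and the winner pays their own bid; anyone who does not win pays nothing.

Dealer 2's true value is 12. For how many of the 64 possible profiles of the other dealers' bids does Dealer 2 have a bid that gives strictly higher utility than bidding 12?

18

Others bid (3, 3, 3): truth gives 0; bid 7 gives 5 > 0. Violating.
Others bid (3, 3, 7): truth gives 0; bid 7 gives 5 > 0. Violating.
Others bid (3, 3, 10): truth gives 0; bid 10 gives 2 > 0. Violating.
Others bid (3, 7, 3): truth gives 0; bid 7 gives 5 > 0. Violating.
Others bid (3, 3, 12): truth gives 0; no alternative beats it.
Others bid (3, 7, 12): truth gives 0; no alternative beats it.
(Checking all 64 profiles: 18 have a profitable deviation, 46 do not.)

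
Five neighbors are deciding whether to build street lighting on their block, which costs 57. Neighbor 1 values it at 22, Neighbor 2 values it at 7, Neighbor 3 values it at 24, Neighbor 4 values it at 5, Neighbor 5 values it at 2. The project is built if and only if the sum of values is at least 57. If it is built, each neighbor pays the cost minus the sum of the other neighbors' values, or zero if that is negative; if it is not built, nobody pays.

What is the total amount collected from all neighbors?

46

Total value 60 ≥ cost 57, so it is built.
Neighbor 1: others sum to 38; max(0, 57 - 38) = 19.
Neighbor 2: others sum to 53; max(0, 57 - 53) = 4.
Neighbor 3: others sum to 36; max(0, 57 - 36) = 21.
Neighbor 4: others sum to 55; max(0, 57 - 55) = 2.
Neighbor 5: others sum to 58; max(0, 57 - 58) = 0.
Total collected = 19 + 4 + 21 + 2 + 0 = 46.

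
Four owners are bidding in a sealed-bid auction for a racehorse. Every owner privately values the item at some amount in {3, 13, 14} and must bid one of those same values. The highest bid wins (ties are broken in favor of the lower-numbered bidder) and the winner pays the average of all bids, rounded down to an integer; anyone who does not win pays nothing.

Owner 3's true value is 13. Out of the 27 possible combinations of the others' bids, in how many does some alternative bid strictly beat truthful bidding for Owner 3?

8

Others bid (3, 3, 14): truth gives 0; bid 14 gives 5 > 0. Violating.
Others bid (3, 13, 3): truth gives 0; bid 14 gives 5 > 0. Violating.
Others bid (3, 13, 13): truth gives 0; bid 14 gives 3 > 0. Violating.
Others bid (3, 13, 14): truth gives 0; bid 14 gives 2 > 0. Violating.
Others bid (3, 3, 3): truth gives 8; no alternative beats it.
Others bid (3, 3, 13): truth gives 5; no alternative beats it.
(Checking all 27 profiles: 8 have a profitable deviation, 19 do not.)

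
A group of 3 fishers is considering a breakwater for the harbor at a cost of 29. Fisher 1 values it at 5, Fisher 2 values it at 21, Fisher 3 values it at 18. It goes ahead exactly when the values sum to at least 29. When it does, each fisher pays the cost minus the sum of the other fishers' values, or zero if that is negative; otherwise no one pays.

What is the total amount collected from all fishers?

Total value 44 ≥ cost 29, so it is built.
Fisher 1: others sum to 39; max(0, 29 - 39) = 0.
Fisher 2: others sum to 23; max(0, 29 - 23) = 6.
Fisher 3: others sum to 26; max(0, 29 - 26) = 3.
Total collected = 0 + 6 + 3 = 9.

9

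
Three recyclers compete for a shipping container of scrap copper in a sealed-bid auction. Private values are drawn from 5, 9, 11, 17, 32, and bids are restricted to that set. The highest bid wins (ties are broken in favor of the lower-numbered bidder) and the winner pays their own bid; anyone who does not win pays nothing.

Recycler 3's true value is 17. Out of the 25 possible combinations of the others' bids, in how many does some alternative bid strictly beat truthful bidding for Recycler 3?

Others bid (5, 5): truth gives 0; bid 9 gives 8 > 0. Violating.
Others bid (5, 9): truth gives 0; bid 11 gives 6 > 0. Violating.
Others bid (9, 5): truth gives 0; bid 11 gives 6 > 0. Violating.
Others bid (9, 9): truth gives 0; bid 11 gives 6 > 0. Violating.
Others bid (5, 11): truth gives 0; no alternative beats it.
Others bid (5, 17): truth gives 0; no alternative beats it.
(Checking all 25 profiles: 4 have a profitable deviation, 21 do not.)

4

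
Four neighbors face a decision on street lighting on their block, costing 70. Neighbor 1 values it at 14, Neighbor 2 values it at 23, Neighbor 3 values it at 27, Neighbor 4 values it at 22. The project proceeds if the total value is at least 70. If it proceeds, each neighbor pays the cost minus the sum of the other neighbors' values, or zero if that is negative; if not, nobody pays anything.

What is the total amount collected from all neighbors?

24

Total value 86 ≥ cost 70, so it is built.
Neighbor 1: others sum to 72; max(0, 70 - 72) = 0.
Neighbor 2: others sum to 63; max(0, 70 - 63) = 7.
Neighbor 3: others sum to 59; max(0, 70 - 59) = 11.
Neighbor 4: others sum to 64; max(0, 70 - 64) = 6.
Total collected = 0 + 7 + 11 + 6 = 24.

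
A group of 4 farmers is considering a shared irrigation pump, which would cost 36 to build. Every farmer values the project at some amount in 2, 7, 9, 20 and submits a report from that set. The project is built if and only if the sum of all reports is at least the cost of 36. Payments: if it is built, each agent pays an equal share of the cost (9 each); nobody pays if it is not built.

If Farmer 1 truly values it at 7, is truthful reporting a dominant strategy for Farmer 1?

No

Consider the case where Farmer 2 reports 2, Farmer 3 reports 7 and Farmer 4 reports 20.
Truthful report 7: project built, pays 9, utility 7 - 9 = -2.
Report 2 instead: project not built, utility 0.
Since 0 > -2, reporting 2 is strictly better here, so truthful reporting is not dominant.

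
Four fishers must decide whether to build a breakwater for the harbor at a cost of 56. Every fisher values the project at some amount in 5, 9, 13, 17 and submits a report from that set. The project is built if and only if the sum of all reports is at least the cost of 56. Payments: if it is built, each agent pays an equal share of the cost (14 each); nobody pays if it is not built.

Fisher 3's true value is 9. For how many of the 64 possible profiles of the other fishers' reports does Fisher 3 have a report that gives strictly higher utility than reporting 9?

3

Others report (13, 17, 17): truth gives -5; report 5 gives 0 > -5. Violating.
Others report (17, 13, 17): truth gives -5; report 5 gives 0 > -5. Violating.
Others report (17, 17, 13): truth gives -5; report 5 gives 0 > -5. Violating.
Others report (5, 5, 5): truth gives 0; no alternative beats it.
Others report (5, 5, 9): truth gives 0; no alternative beats it.
(Checking all 64 profiles: 3 have a profitable deviation, 61 do not.)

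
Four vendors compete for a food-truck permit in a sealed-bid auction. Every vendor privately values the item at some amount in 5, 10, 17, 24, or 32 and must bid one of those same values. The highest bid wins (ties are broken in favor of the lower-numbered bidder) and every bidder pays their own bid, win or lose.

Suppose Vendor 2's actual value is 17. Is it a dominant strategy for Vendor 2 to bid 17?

Consider the case where Vendor 1 bids 5, Vendor 3 bids 5 and Vendor 4 bids 5.
Truthful bid 17: wins, pays 17, utility 17 - 17 = 0.
Bid 10 instead: wins, pays 10, utility 17 - 10 = 7.
Since 7 > 0, bidding 10 is strictly better here, so truthful bidding is not dominant.

No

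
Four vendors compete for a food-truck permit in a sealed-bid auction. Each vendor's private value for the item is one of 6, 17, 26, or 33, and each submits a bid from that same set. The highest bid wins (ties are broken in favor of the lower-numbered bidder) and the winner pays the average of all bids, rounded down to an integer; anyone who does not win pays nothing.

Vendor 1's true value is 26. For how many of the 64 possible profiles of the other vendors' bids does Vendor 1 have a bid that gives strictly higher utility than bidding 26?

Others bid (6, 6, 6): truth gives 15; bid 6 gives 20 > 15. Violating.
Others bid (6, 6, 17): truth gives 13; bid 17 gives 15 > 13. Violating.
Others bid (6, 6, 33): truth gives 0; bid 33 gives 7 > 0. Violating.
Others bid (6, 17, 6): truth gives 13; bid 17 gives 15 > 13. Violating.
Others bid (6, 6, 26): truth gives 10; no alternative beats it.
Others bid (6, 17, 26): truth gives 8; no alternative beats it.
(Checking all 64 profiles: 26 have a profitable deviation, 38 do not.)

26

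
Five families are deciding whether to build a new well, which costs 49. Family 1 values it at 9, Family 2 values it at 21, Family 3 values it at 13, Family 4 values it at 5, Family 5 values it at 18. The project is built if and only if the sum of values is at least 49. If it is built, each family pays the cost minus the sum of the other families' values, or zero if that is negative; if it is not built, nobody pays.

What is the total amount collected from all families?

Total value 66 ≥ cost 49, so it is built.
Family 1: others sum to 57; max(0, 49 - 57) = 0.
Family 2: others sum to 45; max(0, 49 - 45) = 4.
Family 3: others sum to 53; max(0, 49 - 53) = 0.
Family 4: others sum to 61; max(0, 49 - 61) = 0.
Family 5: others sum to 48; max(0, 49 - 48) = 1.
Total collected = 0 + 4 + 0 + 0 + 1 = 5.

5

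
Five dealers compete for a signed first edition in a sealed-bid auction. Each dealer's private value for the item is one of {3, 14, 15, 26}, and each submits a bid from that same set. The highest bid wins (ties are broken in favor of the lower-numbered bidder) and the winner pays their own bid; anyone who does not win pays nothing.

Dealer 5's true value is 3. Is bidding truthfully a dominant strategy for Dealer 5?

Check each profile of the others' bids and compare truth against every alternative bid.
Others bid (3, 3, 3, 3): truth gives 0, best alternative gives -11.
Others bid (3, 3, 3, 14): truth gives 0, best alternative gives 0.
Others bid (3, 3, 3, 15): truth gives 0, best alternative gives 0.
Others bid (3, 3, 3, 26): truth gives 0, best alternative gives 0.
Others bid (3, 3, 14, 3): truth gives 0, best alternative gives 0.
Others bid (3, 3, 14, 14): truth gives 0, best alternative gives 0.
(Remaining 250 profiles checked similarly; truth is weakly best in each.)
In every case the truthful bid is at least as good as any alternative, so it is a dominant strategy.

Yes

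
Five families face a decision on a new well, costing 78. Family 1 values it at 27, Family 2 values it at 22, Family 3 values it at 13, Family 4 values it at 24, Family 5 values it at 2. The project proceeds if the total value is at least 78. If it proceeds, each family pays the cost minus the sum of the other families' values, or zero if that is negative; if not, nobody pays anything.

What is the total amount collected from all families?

46

Total value 88 ≥ cost 78, so it is built.
Family 1: others sum to 61; max(0, 78 - 61) = 17.
Family 2: others sum to 66; max(0, 78 - 66) = 12.
Family 3: others sum to 75; max(0, 78 - 75) = 3.
Family 4: others sum to 64; max(0, 78 - 64) = 14.
Family 5: others sum to 86; max(0, 78 - 86) = 0.
Total collected = 17 + 12 + 3 + 14 + 0 = 46.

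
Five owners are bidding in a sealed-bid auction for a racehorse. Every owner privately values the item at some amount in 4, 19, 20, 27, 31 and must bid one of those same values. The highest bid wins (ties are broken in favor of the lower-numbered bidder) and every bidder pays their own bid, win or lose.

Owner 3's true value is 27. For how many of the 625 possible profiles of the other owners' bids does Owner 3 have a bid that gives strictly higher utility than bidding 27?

Others bid (4, 4, 4, 4): truth gives 0; bid 19 gives 8 > 0. Violating.
Others bid (4, 4, 4, 19): truth gives 0; bid 19 gives 8 > 0. Violating.
Others bid (4, 4, 4, 20): truth gives 0; bid 20 gives 7 > 0. Violating.
Others bid (4, 4, 4, 31): truth gives -27; bid 4 gives -4 > -27. Violating.
Others bid (4, 4, 4, 27): truth gives 0; no alternative beats it.
Others bid (4, 4, 19, 27): truth gives 0; no alternative beats it.
(Checking all 625 profiles: 517 have a profitable deviation, 108 do not.)

517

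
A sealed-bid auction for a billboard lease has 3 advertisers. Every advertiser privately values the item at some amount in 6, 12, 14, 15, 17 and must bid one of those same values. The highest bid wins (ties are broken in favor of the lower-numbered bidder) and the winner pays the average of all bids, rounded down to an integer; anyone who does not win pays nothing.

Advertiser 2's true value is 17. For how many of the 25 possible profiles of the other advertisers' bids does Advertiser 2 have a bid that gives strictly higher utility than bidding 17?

10

Others bid (6, 6): truth gives 8; bid 12 gives 9 > 8. Violating.
Others bid (6, 12): truth gives 6; bid 12 gives 7 > 6. Violating.
Others bid (6, 14): truth gives 5; bid 14 gives 6 > 5. Violating.
Others bid (12, 6): truth gives 6; bid 14 gives 7 > 6. Violating.
Others bid (6, 15): truth gives 5; no alternative beats it.
Others bid (6, 17): truth gives 4; no alternative beats it.
(Checking all 25 profiles: 10 have a profitable deviation, 15 do not.)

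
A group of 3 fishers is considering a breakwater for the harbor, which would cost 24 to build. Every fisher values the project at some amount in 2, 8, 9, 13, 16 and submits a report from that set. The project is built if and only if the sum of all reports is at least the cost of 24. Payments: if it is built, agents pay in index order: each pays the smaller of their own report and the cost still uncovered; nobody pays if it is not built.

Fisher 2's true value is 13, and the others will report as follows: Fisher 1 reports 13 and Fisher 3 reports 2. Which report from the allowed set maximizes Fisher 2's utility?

9

Report 2: project not built, utility 0.
Report 8: project not built, utility 0.
Report 9: project built, pays 9, utility 13 - 9 = 4.
Report 13: project built, pays 11, utility 13 - 11 = 2.
Report 16: project built, pays 11, utility 13 - 11 = 2.
The best choice is 9 with utility 4.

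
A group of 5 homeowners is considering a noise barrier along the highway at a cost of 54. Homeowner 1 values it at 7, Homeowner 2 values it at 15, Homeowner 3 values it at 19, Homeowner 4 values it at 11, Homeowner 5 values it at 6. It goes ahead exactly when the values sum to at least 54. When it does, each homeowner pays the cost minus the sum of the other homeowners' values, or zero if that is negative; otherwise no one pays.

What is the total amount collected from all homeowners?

Total value 58 ≥ cost 54, so it is built.
Homeowner 1: others sum to 51; max(0, 54 - 51) = 3.
Homeowner 2: others sum to 43; max(0, 54 - 43) = 11.
Homeowner 3: others sum to 39; max(0, 54 - 39) = 15.
Homeowner 4: others sum to 47; max(0, 54 - 47) = 7.
Homeowner 5: others sum to 52; max(0, 54 - 52) = 2.
Total collected = 3 + 11 + 15 + 7 + 2 = 38.

38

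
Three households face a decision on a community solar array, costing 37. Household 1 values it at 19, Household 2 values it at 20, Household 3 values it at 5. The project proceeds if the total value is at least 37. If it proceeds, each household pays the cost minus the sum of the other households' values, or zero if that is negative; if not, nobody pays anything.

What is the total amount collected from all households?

25

Total value 44 ≥ cost 37, so it is built.
Household 1: others sum to 25; max(0, 37 - 25) = 12.
Household 2: others sum to 24; max(0, 37 - 24) = 13.
Household 3: others sum to 39; max(0, 37 - 39) = 0.
Total collected = 12 + 13 + 0 = 25.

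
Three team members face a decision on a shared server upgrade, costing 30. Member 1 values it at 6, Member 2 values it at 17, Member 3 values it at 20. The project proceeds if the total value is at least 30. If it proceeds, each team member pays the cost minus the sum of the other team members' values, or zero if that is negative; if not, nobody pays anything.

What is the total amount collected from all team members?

11

Total value 43 ≥ cost 30, so it is built.
Member 1: others sum to 37; max(0, 30 - 37) = 0.
Member 2: others sum to 26; max(0, 30 - 26) = 4.
Member 3: others sum to 23; max(0, 30 - 23) = 7.
Total collected = 0 + 4 + 7 = 11.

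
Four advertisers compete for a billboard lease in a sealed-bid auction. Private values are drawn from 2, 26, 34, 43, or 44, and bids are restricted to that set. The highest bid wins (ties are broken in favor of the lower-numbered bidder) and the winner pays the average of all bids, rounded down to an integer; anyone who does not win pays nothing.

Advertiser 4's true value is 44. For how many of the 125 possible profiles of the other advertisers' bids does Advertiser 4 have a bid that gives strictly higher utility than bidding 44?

Others bid (2, 2, 2): truth gives 32; bid 26 gives 36 > 32. Violating.
Others bid (2, 2, 26): truth gives 26; bid 34 gives 28 > 26. Violating.
Others bid (2, 26, 2): truth gives 26; bid 34 gives 28 > 26. Violating.
Others bid (2, 26, 26): truth gives 20; bid 34 gives 22 > 20. Violating.
Others bid (2, 2, 34): truth gives 24; no alternative beats it.
Others bid (2, 2, 43): truth gives 22; no alternative beats it.
(Checking all 125 profiles: 8 have a profitable deviation, 117 do not.)

8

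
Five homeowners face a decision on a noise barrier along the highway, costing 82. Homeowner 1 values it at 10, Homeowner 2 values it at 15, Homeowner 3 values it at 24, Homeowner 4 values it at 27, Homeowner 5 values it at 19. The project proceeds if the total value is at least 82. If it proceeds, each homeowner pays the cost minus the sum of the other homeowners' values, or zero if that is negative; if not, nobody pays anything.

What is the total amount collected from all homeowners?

33

Total value 95 ≥ cost 82, so it is built.
Homeowner 1: others sum to 85; max(0, 82 - 85) = 0.
Homeowner 2: others sum to 80; max(0, 82 - 80) = 2.
Homeowner 3: others sum to 71; max(0, 82 - 71) = 11.
Homeowner 4: others sum to 68; max(0, 82 - 68) = 14.
Homeowner 5: others sum to 76; max(0, 82 - 76) = 6.
Total collected = 0 + 2 + 11 + 14 + 6 = 33.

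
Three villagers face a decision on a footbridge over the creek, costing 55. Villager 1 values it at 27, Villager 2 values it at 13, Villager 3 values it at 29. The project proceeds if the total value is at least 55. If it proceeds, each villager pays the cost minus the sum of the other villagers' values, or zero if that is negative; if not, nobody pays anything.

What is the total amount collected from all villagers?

Total value 69 ≥ cost 55, so it is built.
Villager 1: others sum to 42; max(0, 55 - 42) = 13.
Villager 2: others sum to 56; max(0, 55 - 56) = 0.
Villager 3: others sum to 40; max(0, 55 - 40) = 15.
Total collected = 13 + 0 + 15 = 28.

28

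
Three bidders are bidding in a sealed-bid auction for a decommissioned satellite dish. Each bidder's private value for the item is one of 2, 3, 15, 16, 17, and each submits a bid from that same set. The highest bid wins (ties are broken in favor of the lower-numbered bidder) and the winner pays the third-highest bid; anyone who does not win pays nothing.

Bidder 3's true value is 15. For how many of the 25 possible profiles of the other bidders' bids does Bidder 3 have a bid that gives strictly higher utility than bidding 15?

Others bid (2, 15): truth gives 0; bid 16 gives 13 > 0. Violating.
Others bid (2, 16): truth gives 0; bid 17 gives 13 > 0. Violating.
Others bid (3, 15): truth gives 0; bid 16 gives 12 > 0. Violating.
Others bid (3, 16): truth gives 0; bid 17 gives 12 > 0. Violating.
Others bid (2, 2): truth gives 13; no alternative beats it.
Others bid (2, 3): truth gives 13; no alternative beats it.
(Checking all 25 profiles: 8 have a profitable deviation, 17 do not.)

8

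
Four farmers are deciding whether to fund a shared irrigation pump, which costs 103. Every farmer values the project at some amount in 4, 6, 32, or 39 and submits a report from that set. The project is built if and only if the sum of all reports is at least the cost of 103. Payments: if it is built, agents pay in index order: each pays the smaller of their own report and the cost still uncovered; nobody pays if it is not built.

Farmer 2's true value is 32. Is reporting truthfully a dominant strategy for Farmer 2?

Consider the case where Farmer 1 reports 32, Farmer 3 reports 32 and Farmer 4 reports 39.
Truthful report 32: project built, pays 32, utility 32 - 32 = 0.
Report 4 instead: project built, pays 4, utility 32 - 4 = 28.
Since 28 > 0, reporting 4 is strictly better here, so truthful reporting is not dominant.

No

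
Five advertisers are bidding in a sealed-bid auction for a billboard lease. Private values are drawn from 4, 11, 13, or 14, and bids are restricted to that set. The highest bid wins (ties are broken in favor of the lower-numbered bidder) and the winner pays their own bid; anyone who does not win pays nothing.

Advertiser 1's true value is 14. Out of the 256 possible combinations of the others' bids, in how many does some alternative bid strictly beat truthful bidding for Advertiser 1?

Others bid (4, 4, 4, 4): truth gives 0; bid 4 gives 10 > 0. Violating.
Others bid (4, 4, 4, 11): truth gives 0; bid 11 gives 3 > 0. Violating.
Others bid (4, 4, 4, 13): truth gives 0; bid 13 gives 1 > 0. Violating.
Others bid (4, 4, 11, 4): truth gives 0; bid 11 gives 3 > 0. Violating.
Others bid (4, 4, 4, 14): truth gives 0; no alternative beats it.
Others bid (4, 4, 11, 14): truth gives 0; no alternative beats it.
(Checking all 256 profiles: 81 have a profitable deviation, 175 do not.)

81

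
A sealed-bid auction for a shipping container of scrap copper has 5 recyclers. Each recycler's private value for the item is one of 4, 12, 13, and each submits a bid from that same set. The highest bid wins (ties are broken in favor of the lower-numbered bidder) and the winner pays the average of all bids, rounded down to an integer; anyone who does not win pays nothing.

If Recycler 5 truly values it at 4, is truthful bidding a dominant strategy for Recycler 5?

Check each profile of the others' bids and compare truth against every alternative bid.
Others bid (4, 4, 4, 4): truth gives 0, best alternative gives -1.
Others bid (4, 4, 4, 12): truth gives 0, best alternative gives 0.
Others bid (4, 4, 4, 13): truth gives 0, best alternative gives 0.
Others bid (4, 4, 12, 4): truth gives 0, best alternative gives 0.
Others bid (4, 4, 12, 12): truth gives 0, best alternative gives 0.
Others bid (4, 4, 12, 13): truth gives 0, best alternative gives 0.
(Remaining 75 profiles checked similarly; truth is weakly best in each.)
In every case the truthful bid is at least as good as any alternative, so it is a dominant strategy.

Yes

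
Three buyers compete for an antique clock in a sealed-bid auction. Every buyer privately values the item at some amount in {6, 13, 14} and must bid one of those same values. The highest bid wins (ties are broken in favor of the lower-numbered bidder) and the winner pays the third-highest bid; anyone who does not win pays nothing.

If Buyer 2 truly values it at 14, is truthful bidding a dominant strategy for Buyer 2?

Yes

Check each profile of the others' bids and compare truth against every alternative bid.
Others bid (6, 14): truth gives 8, best alternative gives 0.
Others bid (13, 6): truth gives 8, best alternative gives 0.
Others bid (13, 13): truth gives 1, best alternative gives 0.
Others bid (13, 14): truth gives 1, best alternative gives 0.
Others bid (6, 6): truth gives 8, best alternative gives 8.
Others bid (6, 13): truth gives 8, best alternative gives 8.
(Remaining 3 profiles checked similarly; truth is weakly best in each.)
In every case the truthful bid is at least as good as any alternative, so it is a dominant strategy.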